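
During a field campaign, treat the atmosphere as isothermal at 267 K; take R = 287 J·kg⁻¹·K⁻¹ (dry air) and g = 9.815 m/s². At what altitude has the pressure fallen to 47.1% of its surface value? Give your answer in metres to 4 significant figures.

Scale height: H = RT/g = 287 × 267 / 9.815 = 7807.3 m.
Set P/P₀ = exp(−z/H) = 0.471, so z = −H ln(0.471).
−ln(0.471) = 0.75290; z = 7807.3 × 0.75290 = 5878.1 m.

z ≈ 5878 m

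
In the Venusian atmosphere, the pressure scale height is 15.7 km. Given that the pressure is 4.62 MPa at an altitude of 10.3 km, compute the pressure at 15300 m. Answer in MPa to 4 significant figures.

Between two levels, P₂ = P₁ exp(−Δz/H) with Δz = z₂ − z₁.
Δz = 15300 − 10300 = 5000.0 m; Δz/H = 5000.0/15700 = 0.31847.
P₂ = 4.62 × exp(−0.31847) = 4.62 × 0.72726 = 3.3599 MPa.

P ≈ 3.360 MPa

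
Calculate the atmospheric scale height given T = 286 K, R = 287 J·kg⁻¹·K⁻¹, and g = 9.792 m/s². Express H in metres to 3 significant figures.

The scale height of an isothermal atmosphere is H = RT/g.
H = 287 × 286 / 9.792 = 82082/9.792 = 8382.6 m.

H ≈ 8380 m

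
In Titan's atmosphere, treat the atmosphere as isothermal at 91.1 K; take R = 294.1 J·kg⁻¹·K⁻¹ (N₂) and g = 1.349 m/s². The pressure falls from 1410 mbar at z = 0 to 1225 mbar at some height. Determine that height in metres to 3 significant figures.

z ≈ 2790 m

Scale height: H = RT/g = 294.1 × 91.1 / 1.349 = 19861 m.
Invert the barometric formula: z = H ln(P₀/P).
P₀/P = 1410/1225 = 1.1510; ln(1.1510) = 0.14063.
z = 19861 × 0.14063 = 2793.1 m.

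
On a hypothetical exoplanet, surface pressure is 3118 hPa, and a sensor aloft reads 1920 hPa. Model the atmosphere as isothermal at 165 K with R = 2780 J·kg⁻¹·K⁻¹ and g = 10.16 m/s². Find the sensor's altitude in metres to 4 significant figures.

Scale height: H = RT/g = 2780 × 165 / 10.16 = 45148 m.
Invert the barometric formula: z = H ln(P₀/P).
P₀/P = 3118/1920 = 1.6240; ln(1.6240) = 0.48489.
z = 45148 × 0.48489 = 21892 m.

z ≈ 21890 m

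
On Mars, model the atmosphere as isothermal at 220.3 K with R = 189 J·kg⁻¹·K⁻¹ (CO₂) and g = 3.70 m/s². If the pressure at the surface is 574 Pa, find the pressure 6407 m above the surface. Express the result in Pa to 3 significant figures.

P ≈ 325 Pa

Scale height: H = RT/g = 189 × 220.3 / 3.70 = 11253 m.
Barometric formula: P = P₀ exp(−z/H).
z/H = 6407.0/11253 = 0.56936; exp(−0.56936) = 0.56589.
P = 574 × 0.56589 = 324.82 Pa.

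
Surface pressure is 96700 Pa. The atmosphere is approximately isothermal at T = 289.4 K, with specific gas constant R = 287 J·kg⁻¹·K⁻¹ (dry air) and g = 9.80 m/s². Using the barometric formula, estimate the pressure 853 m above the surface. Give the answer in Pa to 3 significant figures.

Scale height: H = RT/g = 287 × 289.4 / 9.80 = 8475.3 m.
Barometric formula: P = P₀ exp(−z/H).
z/H = 853.00/8475.3 = 0.10065; exp(−0.10065) = 0.90425.
P = 96700 × 0.90425 = 87441 Pa.

P ≈ 87400 Pa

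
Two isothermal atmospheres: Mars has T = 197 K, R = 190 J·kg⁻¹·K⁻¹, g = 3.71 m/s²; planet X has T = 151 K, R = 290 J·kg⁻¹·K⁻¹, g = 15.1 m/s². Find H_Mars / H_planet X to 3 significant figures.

H_Mars/H_planet X ≈ 3.48

H = RT/g for each body.
H_Mars = 190 × 197 / 3.71 = 10089 m.
H_planet X = 290 × 151 / 15.1 = 2900.0 m.
H_Mars/H_planet X = 10089/2900.0 = 3.4790.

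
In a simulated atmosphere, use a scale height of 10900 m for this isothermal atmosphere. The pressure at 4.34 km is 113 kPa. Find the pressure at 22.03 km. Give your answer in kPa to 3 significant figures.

P ≈ 22.3 kPa

Between two levels, P₂ = P₁ exp(−Δz/H) with Δz = z₂ − z₁.
Δz = 22030 − 4340.0 = 17690 m; Δz/H = 17690/10900 = 1.6229.
P₂ = 113 × exp(−1.6229) = 113 × 0.19733 = 22.298 kPa.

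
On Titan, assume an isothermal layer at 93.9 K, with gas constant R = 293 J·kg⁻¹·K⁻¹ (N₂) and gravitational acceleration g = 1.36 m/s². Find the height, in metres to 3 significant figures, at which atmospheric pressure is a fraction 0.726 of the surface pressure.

z ≈ 6480 m

Scale height: H = RT/g = 293 × 93.9 / 1.36 = 20230 m.
Set P/P₀ = exp(−z/H) = 0.726, so z = −H ln(0.726).
−ln(0.726) = 0.32021; z = 20230 × 0.32021 = 6477.8 m.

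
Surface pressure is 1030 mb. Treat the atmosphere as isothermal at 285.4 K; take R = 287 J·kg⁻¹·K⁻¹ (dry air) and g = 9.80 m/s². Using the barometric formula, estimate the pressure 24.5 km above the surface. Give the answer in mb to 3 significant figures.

Scale height: H = RT/g = 287 × 285.4 / 9.80 = 8358.1 m.
Barometric formula: P = P₀ exp(−z/H).
z/H = 24500/8358.1 = 2.9313; exp(−2.9313) = 0.053328.
P = 1030 × 0.053328 = 54.928 mb.

P ≈ 54.9 mb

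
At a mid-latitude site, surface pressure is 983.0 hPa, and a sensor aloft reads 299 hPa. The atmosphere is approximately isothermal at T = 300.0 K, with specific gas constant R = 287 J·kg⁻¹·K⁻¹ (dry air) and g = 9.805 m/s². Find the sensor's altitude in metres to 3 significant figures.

Scale height: H = RT/g = 287 × 300.0 / 9.805 = 8781.2 m.
Invert the barometric formula: z = H ln(P₀/P).
P₀/P = 983.0/299 = 3.2876; ln(3.2876) = 1.1902.
z = 8781.2 × 1.1902 = 10451 m.

z ≈ 10500 m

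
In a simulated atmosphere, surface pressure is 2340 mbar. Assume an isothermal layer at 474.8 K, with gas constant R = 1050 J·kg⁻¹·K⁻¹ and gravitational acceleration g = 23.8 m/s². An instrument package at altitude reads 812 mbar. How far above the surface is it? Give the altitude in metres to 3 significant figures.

z ≈ 22200 m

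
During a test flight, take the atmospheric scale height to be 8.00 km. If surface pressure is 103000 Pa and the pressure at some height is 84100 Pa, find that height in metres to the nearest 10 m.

Invert the barometric formula: z = H ln(P₀/P).
P₀/P = 103000/84100 = 1.2247; ln(1.2247) = 0.20270.
z = 8000.0 × 0.20270 = 1621.6 m.

z ≈ 1620 m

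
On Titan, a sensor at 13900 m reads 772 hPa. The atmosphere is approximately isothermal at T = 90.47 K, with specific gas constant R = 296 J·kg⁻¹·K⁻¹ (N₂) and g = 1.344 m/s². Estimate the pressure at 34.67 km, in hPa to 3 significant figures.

P ≈ 272 hPa

Scale height: H = RT/g = 296 × 90.47 / 1.344 = 19925 m.
Between two levels, P₂ = P₁ exp(−Δz/H) with Δz = z₂ − z₁.
Δz = 34670 − 13900 = 20770 m; Δz/H = 20770/19925 = 1.0424.
P₂ = 772 × exp(−1.0424) = 772 × 0.35261 = 272.21 hPa.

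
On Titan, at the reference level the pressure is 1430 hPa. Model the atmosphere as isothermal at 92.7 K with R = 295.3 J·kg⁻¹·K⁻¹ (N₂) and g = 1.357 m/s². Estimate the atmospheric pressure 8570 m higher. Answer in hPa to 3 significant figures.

P ≈ 935 hPa

Scale height: H = RT/g = 295.3 × 92.7 / 1.357 = 20173 m.
Barometric formula: P = P₀ exp(−z/H).
z/H = 8570.0/20173 = 0.42483; exp(−0.42483) = 0.65388.
P = 1430 × 0.65388 = 935.05 hPa.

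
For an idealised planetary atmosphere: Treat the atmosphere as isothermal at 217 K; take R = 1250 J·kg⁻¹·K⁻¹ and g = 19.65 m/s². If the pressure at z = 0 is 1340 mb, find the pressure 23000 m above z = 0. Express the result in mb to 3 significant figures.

Scale height: H = RT/g = 1250 × 217 / 19.65 = 13804 m.
Barometric formula: P = P₀ exp(−z/H).
z/H = 23000/13804 = 1.6662; exp(−1.6662) = 0.18896.
P = 1340 × 0.18896 = 253.21 mb.

P ≈ 253 mb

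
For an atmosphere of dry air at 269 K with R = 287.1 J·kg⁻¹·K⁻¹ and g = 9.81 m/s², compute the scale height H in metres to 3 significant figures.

H ≈ 7870 m

The scale height of an isothermal atmosphere is H = RT/g.
H = 287.1 × 269 / 9.81 = 77230/9.81 = 7872.6 m.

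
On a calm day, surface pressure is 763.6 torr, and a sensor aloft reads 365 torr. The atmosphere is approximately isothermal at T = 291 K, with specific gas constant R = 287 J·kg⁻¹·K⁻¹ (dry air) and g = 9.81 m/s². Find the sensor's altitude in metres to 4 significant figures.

Scale height: H = RT/g = 287 × 291 / 9.81 = 8513.5 m.
Invert the barometric formula: z = H ln(P₀/P).
P₀/P = 763.6/365 = 2.0921; ln(2.0921) = 0.73817.
z = 8513.5 × 0.73817 = 6284.4 m.

z ≈ 6284 m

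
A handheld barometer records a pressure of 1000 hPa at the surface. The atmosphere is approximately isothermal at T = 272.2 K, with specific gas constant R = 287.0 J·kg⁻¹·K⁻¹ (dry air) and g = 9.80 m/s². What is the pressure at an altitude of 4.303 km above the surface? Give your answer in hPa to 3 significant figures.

Scale height: H = RT/g = 287.0 × 272.2 / 9.80 = 7971.6 m.
Barometric formula: P = P₀ exp(−z/H).
z/H = 4303.0/7971.6 = 0.53979; exp(−0.53979) = 0.58287.
P = 1000 × 0.58287 = 582.87 hPa.

P ≈ 583 hPa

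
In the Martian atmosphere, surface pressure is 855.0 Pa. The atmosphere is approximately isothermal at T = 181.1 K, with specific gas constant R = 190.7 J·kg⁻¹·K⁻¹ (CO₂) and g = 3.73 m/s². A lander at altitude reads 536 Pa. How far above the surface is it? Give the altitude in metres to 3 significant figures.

z ≈ 4320 m

Scale height: H = RT/g = 190.7 × 181.1 / 3.73 = 9258.9 m.
Invert the barometric formula: z = H ln(P₀/P).
P₀/P = 855.0/536 = 1.5951; ln(1.5951) = 0.46694.
z = 9258.9 × 0.46694 = 4323.4 m.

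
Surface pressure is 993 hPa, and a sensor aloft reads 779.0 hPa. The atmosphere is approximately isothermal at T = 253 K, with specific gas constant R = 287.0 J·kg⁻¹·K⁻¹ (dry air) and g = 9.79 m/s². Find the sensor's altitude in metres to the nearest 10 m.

Scale height: H = RT/g = 287.0 × 253 / 9.79 = 7416.9 m.
Invert the barometric formula: z = H ln(P₀/P).
P₀/P = 993/779.0 = 1.2747; ln(1.2747) = 0.24271.
z = 7416.9 × 0.24271 = 1800.2 m.

z ≈ 1800 m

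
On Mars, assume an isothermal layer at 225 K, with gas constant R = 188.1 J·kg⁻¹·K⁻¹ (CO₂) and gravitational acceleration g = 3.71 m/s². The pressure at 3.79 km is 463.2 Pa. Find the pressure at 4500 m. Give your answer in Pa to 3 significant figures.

P ≈ 435 Pa

Scale height: H = RT/g = 188.1 × 225 / 3.71 = 11408 m.
Between two levels, P₂ = P₁ exp(−Δz/H) with Δz = z₂ − z₁.
Δz = 4500.0 − 3790.0 = 710.00 m; Δz/H = 710.00/11408 = 0.062237.
P₂ = 463.2 × exp(−0.062237) = 463.2 × 0.93966 = 435.25 Pa.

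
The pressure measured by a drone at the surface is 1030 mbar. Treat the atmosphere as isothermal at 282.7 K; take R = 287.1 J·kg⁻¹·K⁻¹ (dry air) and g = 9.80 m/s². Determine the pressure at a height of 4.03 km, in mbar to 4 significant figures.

P ≈ 633.2 mbar

Scale height: H = RT/g = 287.1 × 282.7 / 9.80 = 8282.0 m.
Barometric formula: P = P₀ exp(−z/H).
z/H = 4030.0/8282.0 = 0.48660; exp(−0.48660) = 0.61471.
P = 1030 × 0.61471 = 633.15 mbar.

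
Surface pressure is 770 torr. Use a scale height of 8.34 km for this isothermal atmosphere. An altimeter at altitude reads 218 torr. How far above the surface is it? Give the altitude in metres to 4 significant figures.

z ≈ 10520 m

Invert the barometric formula: z = H ln(P₀/P).
P₀/P = 770/218 = 3.5321; ln(3.5321) = 1.2619.
z = 8340.0 × 1.2619 = 10524 m.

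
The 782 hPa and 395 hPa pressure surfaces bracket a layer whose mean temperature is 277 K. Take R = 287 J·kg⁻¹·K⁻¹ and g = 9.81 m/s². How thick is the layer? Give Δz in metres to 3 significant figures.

Hypsometric equation: Δz = (R T̄/g) ln(P₁/P₂).
R T̄/g = 287 × 277 / 9.81 = 8103.9 m.
ln(782/395) = ln(1.9797) = 0.68295.
Δz = 8103.9 × 0.68295 = 5534.6 m.

Δz ≈ 5530 m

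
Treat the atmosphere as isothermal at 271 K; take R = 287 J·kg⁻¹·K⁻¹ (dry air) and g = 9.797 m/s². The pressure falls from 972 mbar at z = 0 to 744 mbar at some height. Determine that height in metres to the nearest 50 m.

Scale height: H = RT/g = 287 × 271 / 9.797 = 7938.9 m.
Invert the barometric formula: z = H ln(P₀/P).
P₀/P = 972/744 = 1.3065; ln(1.3065) = 0.26735.
z = 7938.9 × 0.26735 = 2122.5 m.

z ≈ 2100 m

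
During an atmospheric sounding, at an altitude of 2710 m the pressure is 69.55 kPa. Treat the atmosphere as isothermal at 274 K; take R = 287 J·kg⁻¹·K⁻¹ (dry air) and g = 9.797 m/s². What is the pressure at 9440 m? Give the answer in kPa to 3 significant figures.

Scale height: H = RT/g = 287 × 274 / 9.797 = 8026.7 m.
Between two levels, P₂ = P₁ exp(−Δz/H) with Δz = z₂ − z₁.
Δz = 9440.0 − 2710.0 = 6730.0 m; Δz/H = 6730.0/8026.7 = 0.83845.
P₂ = 69.55 × exp(−0.83845) = 69.55 × 0.43238 = 30.072 kPa.

P ≈ 30.1 kPa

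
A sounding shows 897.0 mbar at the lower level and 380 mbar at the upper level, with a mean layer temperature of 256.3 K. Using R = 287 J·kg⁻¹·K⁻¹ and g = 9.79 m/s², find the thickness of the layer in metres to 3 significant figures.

Δz ≈ 6450 m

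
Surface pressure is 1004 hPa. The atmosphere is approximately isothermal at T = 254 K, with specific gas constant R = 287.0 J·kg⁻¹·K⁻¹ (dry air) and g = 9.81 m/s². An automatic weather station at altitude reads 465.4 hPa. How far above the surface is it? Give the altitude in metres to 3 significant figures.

z ≈ 5710 m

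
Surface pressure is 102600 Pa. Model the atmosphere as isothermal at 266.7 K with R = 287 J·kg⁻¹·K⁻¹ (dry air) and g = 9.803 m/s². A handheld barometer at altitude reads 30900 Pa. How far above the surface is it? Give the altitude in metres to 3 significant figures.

z ≈ 9370 m

Scale height: H = RT/g = 287 × 266.7 / 9.803 = 7808.1 m.
Invert the barometric formula: z = H ln(P₀/P).
P₀/P = 102600/30900 = 3.3204; ln(3.3204) = 1.2001.
z = 7808.1 × 1.2001 = 9370.5 m.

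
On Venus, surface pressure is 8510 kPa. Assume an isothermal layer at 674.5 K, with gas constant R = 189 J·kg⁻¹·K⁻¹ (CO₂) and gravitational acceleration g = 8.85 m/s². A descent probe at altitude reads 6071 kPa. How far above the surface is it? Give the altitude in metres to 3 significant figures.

z ≈ 4860 m

Scale height: H = RT/g = 189 × 674.5 / 8.85 = 14405 m.
Invert the barometric formula: z = H ln(P₀/P).
P₀/P = 8510/6071 = 1.4017; ln(1.4017) = 0.33769.
z = 14405 × 0.33769 = 4864.4 m.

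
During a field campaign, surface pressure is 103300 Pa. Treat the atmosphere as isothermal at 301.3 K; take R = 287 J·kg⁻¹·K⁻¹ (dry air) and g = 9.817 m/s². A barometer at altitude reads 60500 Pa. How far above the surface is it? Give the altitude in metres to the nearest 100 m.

Scale height: H = RT/g = 287 × 301.3 / 9.817 = 8808.5 m.
Invert the barometric formula: z = H ln(P₀/P).
P₀/P = 103300/60500 = 1.7074; ln(1.7074) = 0.53497.
z = 8808.5 × 0.53497 = 4712.3 m.

z ≈ 4700 m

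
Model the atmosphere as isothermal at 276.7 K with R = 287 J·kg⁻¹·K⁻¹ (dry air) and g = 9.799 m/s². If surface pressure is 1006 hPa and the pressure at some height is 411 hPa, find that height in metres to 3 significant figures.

z ≈ 7250 m

Scale height: H = RT/g = 287 × 276.7 / 9.799 = 8104.2 m.
Invert the barometric formula: z = H ln(P₀/P).
P₀/P = 1006/411 = 2.4477; ln(2.4477) = 0.89515.
z = 8104.2 × 0.89515 = 7254.5 m.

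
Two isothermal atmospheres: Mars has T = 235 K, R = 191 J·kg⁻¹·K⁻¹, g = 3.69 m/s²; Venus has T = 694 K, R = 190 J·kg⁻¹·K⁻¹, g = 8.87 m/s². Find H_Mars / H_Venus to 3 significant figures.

H = RT/g for each body.
H_Mars = 191 × 235 / 3.69 = 12164 m.
H_Venus = 190 × 694 / 8.87 = 14866 m.
H_Mars/H_Venus = 12164/14866 = 0.81824.

H_Mars/H_Venus ≈ 0.818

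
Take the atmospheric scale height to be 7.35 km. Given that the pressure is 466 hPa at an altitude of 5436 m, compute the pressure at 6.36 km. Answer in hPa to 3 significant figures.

P ≈ 411 hPa

Between two levels, P₂ = P₁ exp(−Δz/H) with Δz = z₂ − z₁.
Δz = 6360.0 − 5436.0 = 924.00 m; Δz/H = 924.00/7350.0 = 0.12571.
P₂ = 466 × exp(−0.12571) = 466 × 0.88187 = 410.95 hPa.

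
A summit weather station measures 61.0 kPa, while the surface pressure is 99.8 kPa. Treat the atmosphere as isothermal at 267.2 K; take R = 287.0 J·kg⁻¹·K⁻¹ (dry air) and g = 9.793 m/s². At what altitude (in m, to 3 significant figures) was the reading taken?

z ≈ 3860 m

Scale height: H = RT/g = 287.0 × 267.2 / 9.793 = 7830.7 m.
Invert the barometric formula: z = H ln(P₀/P).
P₀/P = 99.8/61.0 = 1.6361; ln(1.6361) = 0.49232.
z = 7830.7 × 0.49232 = 3855.2 m.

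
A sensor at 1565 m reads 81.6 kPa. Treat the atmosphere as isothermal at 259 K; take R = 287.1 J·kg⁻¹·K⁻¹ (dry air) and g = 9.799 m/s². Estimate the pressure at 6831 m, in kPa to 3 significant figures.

P ≈ 40.8 kPa

Scale height: H = RT/g = 287.1 × 259 / 9.799 = 7588.4 m.
Between two levels, P₂ = P₁ exp(−Δz/H) with Δz = z₂ − z₁.
Δz = 6831.0 − 1565.0 = 5266.0 m; Δz/H = 5266.0/7588.4 = 0.69395.
P₂ = 81.6 × exp(−0.69395) = 81.6 × 0.49960 = 40.767 kPa.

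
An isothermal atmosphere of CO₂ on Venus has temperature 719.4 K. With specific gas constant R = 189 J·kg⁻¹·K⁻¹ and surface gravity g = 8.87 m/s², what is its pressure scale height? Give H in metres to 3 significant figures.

H ≈ 15300 m

The scale height of an isothermal atmosphere is H = RT/g.
H = 189 × 719.4 / 8.87 = 135970/8.87 = 15329 m.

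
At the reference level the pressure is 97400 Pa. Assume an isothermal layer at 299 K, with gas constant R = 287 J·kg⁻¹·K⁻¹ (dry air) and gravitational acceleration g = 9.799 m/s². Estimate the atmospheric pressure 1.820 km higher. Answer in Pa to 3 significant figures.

P ≈ 79100 Pa

Scale height: H = RT/g = 287 × 299 / 9.799 = 8757.3 m.
Barometric formula: P = P₀ exp(−z/H).
z/H = 1820.0/8757.3 = 0.20783; exp(−0.20783) = 0.81235.
P = 97400 × 0.81235 = 79123 Pa.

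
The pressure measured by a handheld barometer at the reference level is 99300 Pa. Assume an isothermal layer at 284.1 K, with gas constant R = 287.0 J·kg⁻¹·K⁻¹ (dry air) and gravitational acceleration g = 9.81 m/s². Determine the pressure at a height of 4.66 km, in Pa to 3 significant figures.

P ≈ 56700 Pa

Scale height: H = RT/g = 287.0 × 284.1 / 9.81 = 8311.6 m.
Barometric formula: P = P₀ exp(−z/H).
z/H = 4660.0/8311.6 = 0.56066; exp(−0.56066) = 0.57083.
P = 99300 × 0.57083 = 56683 Pa.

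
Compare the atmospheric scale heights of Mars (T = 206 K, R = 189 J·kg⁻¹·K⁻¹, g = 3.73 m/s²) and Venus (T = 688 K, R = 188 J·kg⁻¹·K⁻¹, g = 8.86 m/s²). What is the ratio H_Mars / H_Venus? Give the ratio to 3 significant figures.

H = RT/g for each body.
H_Mars = 189 × 206 / 3.73 = 10438 m.
H_Venus = 188 × 688 / 8.86 = 14599 m.
H_Mars/H_Venus = 10438/14599 = 0.71498.

H_Mars/H_Venus ≈ 0.715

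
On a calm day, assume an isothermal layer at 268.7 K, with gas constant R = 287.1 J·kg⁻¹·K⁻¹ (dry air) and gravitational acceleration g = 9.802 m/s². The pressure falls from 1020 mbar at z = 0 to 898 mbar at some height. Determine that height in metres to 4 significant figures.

z ≈ 1003 m

Scale height: H = RT/g = 287.1 × 268.7 / 9.802 = 7870.2 m.
Invert the barometric formula: z = H ln(P₀/P).
P₀/P = 1020/898 = 1.1359; ln(1.1359) = 0.12743.
z = 7870.2 × 0.12743 = 1002.9 m.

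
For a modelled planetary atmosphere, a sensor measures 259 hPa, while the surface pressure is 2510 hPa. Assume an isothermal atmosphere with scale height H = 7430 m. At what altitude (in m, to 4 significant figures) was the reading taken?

z ≈ 16880 m

Invert the barometric formula: z = H ln(P₀/P).
P₀/P = 2510/259 = 9.6911; ln(9.6911) = 2.2712.
z = 7430.0 × 2.2712 = 16875 m.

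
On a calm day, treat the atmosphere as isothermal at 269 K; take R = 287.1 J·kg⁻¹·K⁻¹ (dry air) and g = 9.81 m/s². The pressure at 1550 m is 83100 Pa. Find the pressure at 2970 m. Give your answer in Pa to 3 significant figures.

P ≈ 69400 Pa

Scale height: H = RT/g = 287.1 × 269 / 9.81 = 7872.6 m.
Between two levels, P₂ = P₁ exp(−Δz/H) with Δz = z₂ − z₁.
Δz = 2970.0 − 1550.0 = 1420.0 m; Δz/H = 1420.0/7872.6 = 0.18037.
P₂ = 83100 × exp(−0.18037) = 83100 × 0.83496 = 69385 Pa.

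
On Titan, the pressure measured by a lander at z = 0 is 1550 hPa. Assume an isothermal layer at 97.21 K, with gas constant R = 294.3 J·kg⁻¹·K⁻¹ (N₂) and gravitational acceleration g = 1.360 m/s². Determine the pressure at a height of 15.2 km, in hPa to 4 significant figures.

Scale height: H = RT/g = 294.3 × 97.21 / 1.360 = 21036 m.
Barometric formula: P = P₀ exp(−z/H).
z/H = 15200/21036 = 0.72257; exp(−0.72257) = 0.48550.
P = 1550 × 0.48550 = 752.52 hPa.

P ≈ 752.5 hPa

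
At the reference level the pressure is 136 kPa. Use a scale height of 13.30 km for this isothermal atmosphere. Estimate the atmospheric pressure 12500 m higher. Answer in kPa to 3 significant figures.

P ≈ 53.1 kPa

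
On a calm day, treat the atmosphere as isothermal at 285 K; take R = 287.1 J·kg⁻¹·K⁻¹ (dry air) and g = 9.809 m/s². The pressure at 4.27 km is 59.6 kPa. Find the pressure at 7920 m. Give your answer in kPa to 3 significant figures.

P ≈ 38.5 kPa

Scale height: H = RT/g = 287.1 × 285 / 9.809 = 8341.7 m.
Between two levels, P₂ = P₁ exp(−Δz/H) with Δz = z₂ − z₁.
Δz = 7920.0 − 4270.0 = 3650.0 m; Δz/H = 3650.0/8341.7 = 0.43756.
P₂ = 59.6 × exp(−0.43756) = 59.6 × 0.64561 = 38.478 kPa.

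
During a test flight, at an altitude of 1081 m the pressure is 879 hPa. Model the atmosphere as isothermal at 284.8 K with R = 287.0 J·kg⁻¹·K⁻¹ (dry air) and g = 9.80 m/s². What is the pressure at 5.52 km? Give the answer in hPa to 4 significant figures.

Scale height: H = RT/g = 287.0 × 284.8 / 9.80 = 8340.6 m.
Between two levels, P₂ = P₁ exp(−Δz/H) with Δz = z₂ − z₁.
Δz = 5520.0 − 1081.0 = 4439.0 m; Δz/H = 4439.0/8340.6 = 0.53222.
P₂ = 879 × exp(−0.53222) = 879 × 0.58730 = 516.24 hPa.

P ≈ 516.2 hPa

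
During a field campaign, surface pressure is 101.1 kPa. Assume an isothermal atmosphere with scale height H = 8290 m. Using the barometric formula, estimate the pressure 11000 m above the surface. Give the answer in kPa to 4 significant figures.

Barometric formula: P = P₀ exp(−z/H).
z/H = 11000/8290.0 = 1.3269; exp(−1.3269) = 0.26530.
P = 101.1 × 0.26530 = 26.822 kPa.

P ≈ 26.82 kPa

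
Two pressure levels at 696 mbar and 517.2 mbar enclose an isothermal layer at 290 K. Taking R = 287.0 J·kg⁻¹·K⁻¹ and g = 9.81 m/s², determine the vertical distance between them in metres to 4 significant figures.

Δz ≈ 2519 m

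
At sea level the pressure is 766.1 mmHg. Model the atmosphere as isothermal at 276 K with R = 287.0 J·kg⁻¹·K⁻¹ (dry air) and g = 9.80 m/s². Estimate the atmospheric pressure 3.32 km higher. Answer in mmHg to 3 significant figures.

Scale height: H = RT/g = 287.0 × 276 / 9.80 = 8082.9 m.
Barometric formula: P = P₀ exp(−z/H).
z/H = 3320.0/8082.9 = 0.41074; exp(−0.41074) = 0.66316.
P = 766.1 × 0.66316 = 508.05 mmHg.

P ≈ 508 mmHg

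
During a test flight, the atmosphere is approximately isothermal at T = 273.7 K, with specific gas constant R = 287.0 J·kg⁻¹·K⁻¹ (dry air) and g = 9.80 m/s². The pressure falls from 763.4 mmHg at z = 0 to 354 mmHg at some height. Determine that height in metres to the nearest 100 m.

z ≈ 6200 m

Scale height: H = RT/g = 287.0 × 273.7 / 9.80 = 8015.5 m.
Invert the barometric formula: z = H ln(P₀/P).
P₀/P = 763.4/354 = 2.1565; ln(2.1565) = 0.76849.
z = 8015.5 × 0.76849 = 6159.8 m.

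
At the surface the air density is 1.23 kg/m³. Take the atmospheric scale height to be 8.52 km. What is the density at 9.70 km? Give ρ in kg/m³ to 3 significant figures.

ρ ≈ 0.394 kg/m³

In an isothermal atmosphere, density decays like pressure: ρ = ρ₀ exp(−z/H).
z/H = 9700.0/8520.0 = 1.1385; exp(−1.1385) = 0.32030.
ρ = 1.23 × 0.32030 = 0.39397 kg/m³.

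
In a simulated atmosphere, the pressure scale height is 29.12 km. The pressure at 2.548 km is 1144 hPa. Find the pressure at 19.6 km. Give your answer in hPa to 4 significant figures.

Between two levels, P₂ = P₁ exp(−Δz/H) with Δz = z₂ − z₁.
Δz = 19600 − 2548.0 = 17052 m; Δz/H = 17052/29120 = 0.58558.
P₂ = 1144 × exp(−0.58558) = 1144 × 0.55678 = 636.96 hPa.

P ≈ 637.0 hPa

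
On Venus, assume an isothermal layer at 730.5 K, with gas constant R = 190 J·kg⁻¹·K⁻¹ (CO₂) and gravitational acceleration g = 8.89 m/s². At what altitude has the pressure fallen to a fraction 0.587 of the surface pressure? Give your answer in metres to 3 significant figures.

Scale height: H = RT/g = 190 × 730.5 / 8.89 = 15612 m.
Set P/P₀ = exp(−z/H) = 0.587, so z = −H ln(0.587).
−ln(0.587) = 0.53273; z = 15612 × 0.53273 = 8317.0 m.

z ≈ 8320 m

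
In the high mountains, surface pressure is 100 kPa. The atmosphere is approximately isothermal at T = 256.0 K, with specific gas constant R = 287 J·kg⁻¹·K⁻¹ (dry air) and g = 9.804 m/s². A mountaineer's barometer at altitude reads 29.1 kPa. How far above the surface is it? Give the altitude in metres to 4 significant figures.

z ≈ 9251 m

Scale height: H = RT/g = 287 × 256.0 / 9.804 = 7494.1 m.
Invert the barometric formula: z = H ln(P₀/P).
P₀/P = 100/29.1 = 3.4364; ln(3.4364) = 1.2344.
z = 7494.1 × 1.2344 = 9250.7 m.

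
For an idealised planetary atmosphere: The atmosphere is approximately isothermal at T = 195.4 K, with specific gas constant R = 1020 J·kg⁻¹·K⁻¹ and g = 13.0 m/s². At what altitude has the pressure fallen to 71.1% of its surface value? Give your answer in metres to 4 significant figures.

z ≈ 5229 m

Scale height: H = RT/g = 1020 × 195.4 / 13.0 = 15331 m.
Set P/P₀ = exp(−z/H) = 0.711, so z = −H ln(0.711).
−ln(0.711) = 0.34108; z = 15331 × 0.34108 = 5229.1 m.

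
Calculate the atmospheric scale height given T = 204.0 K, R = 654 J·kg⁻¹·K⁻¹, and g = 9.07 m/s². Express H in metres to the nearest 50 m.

The scale height of an isothermal atmosphere is H = RT/g.
H = 654 × 204.0 / 9.07 = 133420/9.07 = 14710 m.

H ≈ 14700 m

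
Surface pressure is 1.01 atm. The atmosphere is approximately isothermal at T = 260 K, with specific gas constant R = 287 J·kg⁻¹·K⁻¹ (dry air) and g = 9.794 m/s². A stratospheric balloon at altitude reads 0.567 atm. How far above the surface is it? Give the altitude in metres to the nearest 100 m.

z ≈ 4400 m

Scale height: H = RT/g = 287 × 260 / 9.794 = 7619.0 m.
Invert the barometric formula: z = H ln(P₀/P).
P₀/P = 1.01/0.567 = 1.7813; ln(1.7813) = 0.57734.
z = 7619.0 × 0.57734 = 4398.8 m.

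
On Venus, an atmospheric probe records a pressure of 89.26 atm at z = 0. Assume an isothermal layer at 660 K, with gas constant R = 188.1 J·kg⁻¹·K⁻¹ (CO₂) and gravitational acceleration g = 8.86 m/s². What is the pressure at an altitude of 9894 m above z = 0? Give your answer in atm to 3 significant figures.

P ≈ 44.1 atm

Scale height: H = RT/g = 188.1 × 660 / 8.86 = 14012 m.
Barometric formula: P = P₀ exp(−z/H).
z/H = 9894.0/14012 = 0.70611; exp(−0.70611) = 0.49356.
P = 89.26 × 0.49356 = 44.055 atm.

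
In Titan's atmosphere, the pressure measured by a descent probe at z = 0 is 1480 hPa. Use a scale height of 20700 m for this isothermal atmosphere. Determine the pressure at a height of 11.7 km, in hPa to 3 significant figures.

Barometric formula: P = P₀ exp(−z/H).
z/H = 11700/20700 = 0.56522; exp(−0.56522) = 0.56824.
P = 1480 × 0.56824 = 841.00 hPa.

P ≈ 841 hPa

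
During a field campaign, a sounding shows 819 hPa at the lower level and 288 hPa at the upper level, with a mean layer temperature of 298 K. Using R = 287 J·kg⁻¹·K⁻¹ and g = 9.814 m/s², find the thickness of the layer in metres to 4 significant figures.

Hypsometric equation: Δz = (R T̄/g) ln(P₁/P₂).
R T̄/g = 287 × 298 / 9.814 = 8714.7 m.
ln(819/288) = ln(2.8438) = 1.0451.
Δz = 8714.7 × 1.0451 = 9107.7 m.

Δz ≈ 9108 m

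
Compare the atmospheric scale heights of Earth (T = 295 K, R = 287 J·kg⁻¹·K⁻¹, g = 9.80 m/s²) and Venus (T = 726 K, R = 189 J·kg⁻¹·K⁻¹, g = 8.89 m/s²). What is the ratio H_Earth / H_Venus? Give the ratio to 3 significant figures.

H_Earth/H_Venus ≈ 0.560

H = RT/g for each body.
H_Earth = 287 × 295 / 9.80 = 8639.3 m.
H_Venus = 189 × 726 / 8.89 = 15435 m.
H_Earth/H_Venus = 8639.3/15435 = 0.55972.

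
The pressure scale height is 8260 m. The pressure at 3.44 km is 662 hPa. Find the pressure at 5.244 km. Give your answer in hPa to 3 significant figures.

Between two levels, P₂ = P₁ exp(−Δz/H) with Δz = z₂ − z₁.
Δz = 5244.0 − 3440.0 = 1804.0 m; Δz/H = 1804.0/8260.0 = 0.21840.
P₂ = 662 × exp(−0.21840) = 662 × 0.80380 = 532.12 hPa.

P ≈ 532 hPa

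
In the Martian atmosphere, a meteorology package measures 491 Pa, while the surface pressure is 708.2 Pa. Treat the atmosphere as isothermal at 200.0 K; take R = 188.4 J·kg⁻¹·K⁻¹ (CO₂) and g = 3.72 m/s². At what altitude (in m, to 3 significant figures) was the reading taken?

z ≈ 3710 m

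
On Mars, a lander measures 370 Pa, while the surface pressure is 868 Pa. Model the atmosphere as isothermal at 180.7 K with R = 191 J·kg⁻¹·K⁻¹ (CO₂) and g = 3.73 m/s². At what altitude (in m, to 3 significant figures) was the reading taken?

Scale height: H = RT/g = 191 × 180.7 / 3.73 = 9253.0 m.
Invert the barometric formula: z = H ln(P₀/P).
P₀/P = 868/370 = 2.3459; ln(2.3459) = 0.85267.
z = 9253.0 × 0.85267 = 7889.8 m.

z ≈ 7890 m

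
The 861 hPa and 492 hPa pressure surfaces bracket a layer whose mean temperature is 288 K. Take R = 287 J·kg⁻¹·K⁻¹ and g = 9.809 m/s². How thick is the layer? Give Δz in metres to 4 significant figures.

Hypsometric equation: Δz = (R T̄/g) ln(P₁/P₂).
R T̄/g = 287 × 288 / 9.809 = 8426.5 m.
ln(861/492) = ln(1.7500) = 0.55962.
Δz = 8426.5 × 0.55962 = 4715.6 m.

Δz ≈ 4716 m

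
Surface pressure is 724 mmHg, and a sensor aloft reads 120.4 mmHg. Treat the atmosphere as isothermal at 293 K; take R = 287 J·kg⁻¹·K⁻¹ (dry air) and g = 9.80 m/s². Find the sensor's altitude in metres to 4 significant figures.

Scale height: H = RT/g = 287 × 293 / 9.80 = 8580.7 m.
Invert the barometric formula: z = H ln(P₀/P).
P₀/P = 724/120.4 = 6.0133; ln(6.0133) = 1.7940.
z = 8580.7 × 1.7940 = 15394 m.

z ≈ 15390 m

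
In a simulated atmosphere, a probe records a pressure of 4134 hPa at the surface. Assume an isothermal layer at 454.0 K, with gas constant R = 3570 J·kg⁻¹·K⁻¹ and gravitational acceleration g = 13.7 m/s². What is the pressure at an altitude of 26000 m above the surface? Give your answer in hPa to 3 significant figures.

P ≈ 3320 hPa

Scale height: H = RT/g = 3570 × 454.0 / 13.7 = 118310 m.
Barometric formula: P = P₀ exp(−z/H).
z/H = 26000/118310 = 0.21976; exp(−0.21976) = 0.80271.
P = 4134 × 0.80271 = 3318.4 hPa.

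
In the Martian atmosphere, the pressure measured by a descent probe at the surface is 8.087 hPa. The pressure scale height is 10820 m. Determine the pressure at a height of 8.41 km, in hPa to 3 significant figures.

Barometric formula: P = P₀ exp(−z/H).
z/H = 8410.0/10820 = 0.77726; exp(−0.77726) = 0.45966.
P = 8.087 × 0.45966 = 3.7173 hPa.

P ≈ 3.72 hPa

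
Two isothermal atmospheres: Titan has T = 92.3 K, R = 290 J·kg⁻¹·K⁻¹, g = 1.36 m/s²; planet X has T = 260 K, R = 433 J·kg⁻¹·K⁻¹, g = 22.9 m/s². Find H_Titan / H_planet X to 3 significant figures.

H = RT/g for each body.
H_Titan = 290 × 92.3 / 1.36 = 19682 m.
H_planet X = 433 × 260 / 22.9 = 4916.2 m.
H_Titan/H_planet X = 19682/4916.2 = 4.0035.

H_Titan/H_planet X ≈ 4.00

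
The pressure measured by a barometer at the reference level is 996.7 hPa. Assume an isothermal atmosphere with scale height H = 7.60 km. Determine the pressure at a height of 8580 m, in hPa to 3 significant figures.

P ≈ 322 hPa

Barometric formula: P = P₀ exp(−z/H).
z/H = 8580.0/7600.0 = 1.1289; exp(−1.1289) = 0.32339.
P = 996.7 × 0.32339 = 322.32 hPa.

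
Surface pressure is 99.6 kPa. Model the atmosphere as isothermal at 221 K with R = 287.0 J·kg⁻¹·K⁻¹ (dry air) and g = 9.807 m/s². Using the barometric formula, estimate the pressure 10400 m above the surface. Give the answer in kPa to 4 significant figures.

Scale height: H = RT/g = 287.0 × 221 / 9.807 = 6467.5 m.
Barometric formula: P = P₀ exp(−z/H).
z/H = 10400/6467.5 = 1.6080; exp(−1.6080) = 0.20029.
P = 99.6 × 0.20029 = 19.949 kPa.

P ≈ 19.95 kPa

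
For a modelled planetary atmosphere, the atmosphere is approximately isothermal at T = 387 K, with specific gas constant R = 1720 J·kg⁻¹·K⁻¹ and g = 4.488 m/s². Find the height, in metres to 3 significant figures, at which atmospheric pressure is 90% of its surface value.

Scale height: H = RT/g = 1720 × 387 / 4.488 = 148320 m.
Set P/P₀ = exp(−z/H) = 0.9, so z = −H ln(0.9).
−ln(0.9) = 0.10536; z = 148320 × 0.10536 = 15627 m.

z ≈ 15600 m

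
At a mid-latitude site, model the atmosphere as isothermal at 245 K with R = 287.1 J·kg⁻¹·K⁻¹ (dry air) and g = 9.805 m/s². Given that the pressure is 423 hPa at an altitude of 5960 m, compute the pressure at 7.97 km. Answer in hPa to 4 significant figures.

P ≈ 319.6 hPa

Scale height: H = RT/g = 287.1 × 245 / 9.805 = 7173.8 m.
Between two levels, P₂ = P₁ exp(−Δz/H) with Δz = z₂ − z₁.
Δz = 7970.0 − 5960.0 = 2010.0 m; Δz/H = 2010.0/7173.8 = 0.28019.
P₂ = 423 × exp(−0.28019) = 423 × 0.75564 = 319.64 hPa.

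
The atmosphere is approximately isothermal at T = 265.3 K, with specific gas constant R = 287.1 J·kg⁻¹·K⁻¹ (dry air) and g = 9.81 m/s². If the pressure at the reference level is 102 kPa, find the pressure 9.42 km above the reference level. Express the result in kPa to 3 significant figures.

Scale height: H = RT/g = 287.1 × 265.3 / 9.81 = 7764.3 m.
Barometric formula: P = P₀ exp(−z/H).
z/H = 9420.0/7764.3 = 1.2132; exp(−1.2132) = 0.29724.
P = 102 × 0.29724 = 30.318 kPa.

P ≈ 30.3 kPa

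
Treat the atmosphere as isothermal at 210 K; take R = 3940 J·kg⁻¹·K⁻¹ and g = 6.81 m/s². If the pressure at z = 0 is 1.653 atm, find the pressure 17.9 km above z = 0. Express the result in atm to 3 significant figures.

Scale height: H = RT/g = 3940 × 210 / 6.81 = 121500 m.
Barometric formula: P = P₀ exp(−z/H).
z/H = 17900/121500 = 0.14733; exp(−0.14733) = 0.86301.
P = 1.653 × 0.86301 = 1.4266 atm.

P ≈ 1.43 atm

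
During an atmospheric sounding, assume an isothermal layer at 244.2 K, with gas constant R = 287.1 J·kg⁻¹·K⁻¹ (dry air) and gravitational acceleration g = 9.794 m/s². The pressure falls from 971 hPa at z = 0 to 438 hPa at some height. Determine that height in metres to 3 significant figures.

z ≈ 5700 m

Scale height: H = RT/g = 287.1 × 244.2 / 9.794 = 7158.4 m.
Invert the barometric formula: z = H ln(P₀/P).
P₀/P = 971/438 = 2.2169; ln(2.2169) = 0.79611.
z = 7158.4 × 0.79611 = 5698.9 m.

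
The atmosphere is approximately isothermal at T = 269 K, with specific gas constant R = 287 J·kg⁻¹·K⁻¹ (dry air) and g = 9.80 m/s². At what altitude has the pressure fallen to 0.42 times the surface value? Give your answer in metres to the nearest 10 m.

z ≈ 6830 m

Scale height: H = RT/g = 287 × 269 / 9.80 = 7877.9 m.
Set P/P₀ = exp(−z/H) = 0.42, so z = −H ln(0.42).
−ln(0.42) = 0.86750; z = 7877.9 × 0.86750 = 6834.1 m.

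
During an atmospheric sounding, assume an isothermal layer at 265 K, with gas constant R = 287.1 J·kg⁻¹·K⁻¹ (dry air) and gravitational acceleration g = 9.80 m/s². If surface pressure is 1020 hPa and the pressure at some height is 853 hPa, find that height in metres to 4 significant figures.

z ≈ 1388 m

Scale height: H = RT/g = 287.1 × 265 / 9.80 = 7763.4 m.
Invert the barometric formula: z = H ln(P₀/P).
P₀/P = 1020/853 = 1.1958; ln(1.1958) = 0.17882.
z = 7763.4 × 0.17882 = 1388.3 m.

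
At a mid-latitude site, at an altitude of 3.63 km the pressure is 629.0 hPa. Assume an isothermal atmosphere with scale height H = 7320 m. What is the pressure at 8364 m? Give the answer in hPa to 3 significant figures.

P ≈ 329 hPa

Between two levels, P₂ = P₁ exp(−Δz/H) with Δz = z₂ − z₁.
Δz = 8364.0 − 3630.0 = 4734.0 m; Δz/H = 4734.0/7320.0 = 0.64672.
P₂ = 629.0 × exp(−0.64672) = 629.0 × 0.52376 = 329.45 hPa.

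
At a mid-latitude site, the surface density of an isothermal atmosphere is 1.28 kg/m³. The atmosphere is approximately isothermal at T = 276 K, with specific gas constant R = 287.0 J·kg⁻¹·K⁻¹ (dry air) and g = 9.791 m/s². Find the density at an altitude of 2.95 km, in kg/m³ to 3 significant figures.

ρ ≈ 0.889 kg/m³

Scale height: H = RT/g = 287.0 × 276 / 9.791 = 8090.3 m.
In an isothermal atmosphere, density decays like pressure: ρ = ρ₀ exp(−z/H).
z/H = 2950.0/8090.3 = 0.36463; exp(−0.36463) = 0.69445.
ρ = 1.28 × 0.69445 = 0.88890 kg/m³.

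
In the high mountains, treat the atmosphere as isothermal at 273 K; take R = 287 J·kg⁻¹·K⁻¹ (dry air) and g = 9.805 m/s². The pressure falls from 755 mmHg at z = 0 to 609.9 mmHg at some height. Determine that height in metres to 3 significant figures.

Scale height: H = RT/g = 287 × 273 / 9.805 = 7990.9 m.
Invert the barometric formula: z = H ln(P₀/P).
P₀/P = 755/609.9 = 1.2379; ln(1.2379) = 0.21342.
z = 7990.9 × 0.21342 = 1705.4 m.

z ≈ 1710 m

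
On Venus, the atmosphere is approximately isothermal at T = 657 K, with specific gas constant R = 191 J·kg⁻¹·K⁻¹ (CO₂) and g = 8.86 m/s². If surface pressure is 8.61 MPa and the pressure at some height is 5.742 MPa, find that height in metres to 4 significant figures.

z ≈ 5738 m

Scale height: H = RT/g = 191 × 657 / 8.86 = 14163 m.
Invert the barometric formula: z = H ln(P₀/P).
P₀/P = 8.61/5.742 = 1.4995; ln(1.4995) = 0.40513.
z = 14163 × 0.40513 = 5737.9 m.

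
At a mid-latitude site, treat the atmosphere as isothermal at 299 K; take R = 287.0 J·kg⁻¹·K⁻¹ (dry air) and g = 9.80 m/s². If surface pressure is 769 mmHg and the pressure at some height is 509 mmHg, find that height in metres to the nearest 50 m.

Scale height: H = RT/g = 287.0 × 299 / 9.80 = 8756.4 m.
Invert the barometric formula: z = H ln(P₀/P).
P₀/P = 769/509 = 1.5108; ln(1.5108) = 0.41264.
z = 8756.4 × 0.41264 = 3613.2 m.

z ≈ 3600 m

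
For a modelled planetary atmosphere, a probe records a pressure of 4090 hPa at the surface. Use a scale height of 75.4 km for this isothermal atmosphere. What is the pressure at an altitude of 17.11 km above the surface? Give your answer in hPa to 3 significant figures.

P ≈ 3260 hPa

Barometric formula: P = P₀ exp(−z/H).
z/H = 17110/75400 = 0.22692; exp(−0.22692) = 0.79698.
P = 4090 × 0.79698 = 3259.6 hPa.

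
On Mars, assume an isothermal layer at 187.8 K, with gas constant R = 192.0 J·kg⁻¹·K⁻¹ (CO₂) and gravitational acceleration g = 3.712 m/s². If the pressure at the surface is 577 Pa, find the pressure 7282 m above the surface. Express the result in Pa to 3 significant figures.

Scale height: H = RT/g = 192.0 × 187.8 / 3.712 = 9713.8 m.
Barometric formula: P = P₀ exp(−z/H).
z/H = 7282.0/9713.8 = 0.74966; exp(−0.74966) = 0.47253.
P = 577 × 0.47253 = 272.65 Pa.

P ≈ 273 Pa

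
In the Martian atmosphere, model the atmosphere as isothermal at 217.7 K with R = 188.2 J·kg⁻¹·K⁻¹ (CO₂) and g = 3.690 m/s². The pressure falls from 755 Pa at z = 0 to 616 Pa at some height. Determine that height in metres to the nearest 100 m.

z ≈ 2300 m

Scale height: H = RT/g = 188.2 × 217.7 / 3.690 = 11103 m.
Invert the barometric formula: z = H ln(P₀/P).
P₀/P = 755/616 = 1.2256; ln(1.2256) = 0.20343.
z = 11103 × 0.20343 = 2258.7 m.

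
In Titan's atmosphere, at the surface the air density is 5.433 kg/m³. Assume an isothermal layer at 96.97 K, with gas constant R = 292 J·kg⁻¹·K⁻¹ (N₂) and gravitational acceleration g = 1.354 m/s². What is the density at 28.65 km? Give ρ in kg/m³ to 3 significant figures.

Scale height: H = RT/g = 292 × 96.97 / 1.354 = 20912 m.
In an isothermal atmosphere, density decays like pressure: ρ = ρ₀ exp(−z/H).
z/H = 28650/20912 = 1.3700; exp(−1.3700) = 0.25411.
ρ = 5.433 × 0.25411 = 1.3806 kg/m³.

ρ ≈ 1.38 kg/m³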